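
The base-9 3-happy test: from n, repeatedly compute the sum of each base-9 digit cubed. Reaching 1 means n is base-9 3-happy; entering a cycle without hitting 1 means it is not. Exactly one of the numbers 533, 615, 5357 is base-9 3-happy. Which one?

533: 533 → 349 → 415 → 127 → 127  — repeats 127 (not base-9 3-happy)
615: 615 → 495 → 217 → 225 → 351 → 91 → 3 → 27 → 27  — repeats 27 (not base-9 3-happy)
5357: 5357 → 379 → 281 → 99 → 9 → 1  — reaches 1 (base-9 3-happy)

5357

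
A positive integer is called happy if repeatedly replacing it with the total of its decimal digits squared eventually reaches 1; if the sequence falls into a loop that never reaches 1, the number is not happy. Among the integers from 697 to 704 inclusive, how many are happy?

697: 697 → 166 → 73 → 58 → 89 → 145 → 42 → 20 → 4 → 16 → 37 → 58  (repeats 58)
698: 698 → 181 → 66 → 72 → 53 → 34 → 25 → 29 → 85 → 89 → 145 → 42 → 20 → 4 → 16 → 37 → 58 → 89  (repeats 89)
699: 699 → 198 → 146 → 53 → 34 → 25 → 29 → 85 → 89 → 145 → 42 → 20 → 4 → 16 → 37 → 58 → 89  (repeats 89)
700: 700 → 49 → 97 → 130 → 10 → 1  (reaches 1)
701: 701 → 50 → 25 → 29 → 85 → 89 → 145 → 42 → 20 → 4 → 16 → 37 → 58 → 89  (repeats 89)
702: 702 → 53 → 34 → 25 → 29 → 85 → 89 → 145 → 42 → 20 → 4 → 16 → 37 → 58 → 89  (repeats 89)
703: 703 → 58 → 89 → 145 → 42 → 20 → 4 → 16 → 37 → 58  (repeats 58)
704: 704 → 65 → 61 → 37 → 58 → 89 → 145 → 42 → 20 → 4 → 16 → 37  (repeats 37)
happy: 700

1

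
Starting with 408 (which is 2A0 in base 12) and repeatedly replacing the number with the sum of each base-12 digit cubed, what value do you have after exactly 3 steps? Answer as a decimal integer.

408 = (2,10,0)_12 → 2³ + 10³ + 0³ = 8 + 1000 + 0 = 1008
1008 = (7,0,0)_12 → 7³ + 0³ + 0³ = 343 + 0 + 0 = 343
343 = (2,4,7)_12 → 2³ + 4³ + 7³ = 8 + 64 + 343 = 415

415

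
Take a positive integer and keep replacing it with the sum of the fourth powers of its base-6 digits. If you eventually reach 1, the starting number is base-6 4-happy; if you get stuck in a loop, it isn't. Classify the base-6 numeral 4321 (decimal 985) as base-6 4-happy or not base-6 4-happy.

985 = (4,3,2,1)_6 → 4⁴ + 3⁴ + 2⁴ + 1⁴ = 256 + 81 + 16 + 1 = 354
354 = (1,3,5,0)_6 → 1⁴ + 3⁴ + 5⁴ + 0⁴ = 1 + 81 + 625 + 0 = 707
707 = (3,1,3,5)_6 → 3⁴ + 1⁴ + 3⁴ + 5⁴ = 81 + 1 + 81 + 625 = 788
788 = (3,3,5,2)_6 → 3⁴ + 3⁴ + 5⁴ + 2⁴ = 81 + 81 + 625 + 16 = 803
803 = (3,4,1,5)_6 → 3⁴ + 4⁴ + 1⁴ + 5⁴ = 81 + 256 + 1 + 625 = 963
963 = (4,2,4,3)_6 → 4⁴ + 2⁴ + 4⁴ + 3⁴ = 256 + 16 + 256 + 81 = 609
609 = (2,4,5,3)_6 → 2⁴ + 4⁴ + 5⁴ + 3⁴ = 16 + 256 + 625 + 81 = 978
978 = (4,3,1,0)_6 → 4⁴ + 3⁴ + 1⁴ + 0⁴ = 256 + 81 + 1 + 0 = 338
338 = (1,3,2,2)_6 → 1⁴ + 3⁴ + 2⁴ + 2⁴ = 1 + 81 + 16 + 16 = 114
114 = (3,1,0)_6 → 3⁴ + 1⁴ + 0⁴ = 81 + 1 + 0 = 82
82 = (2,1,4)_6 → 2⁴ + 1⁴ + 4⁴ = 16 + 1 + 256 = 273
273 = (1,1,3,3)_6 → 1⁴ + 1⁴ + 3⁴ + 3⁴ = 1 + 1 + 81 + 81 = 164
164 = (4,3,2)_6 → 4⁴ + 3⁴ + 2⁴ = 256 + 81 + 16 = 353
353 = (1,3,4,5)_6 → 1⁴ + 3⁴ + 4⁴ + 5⁴ = 1 + 81 + 256 + 625 = 963  — 963 already seen; the sequence cycles without reaching 1.

not base-6 4-happy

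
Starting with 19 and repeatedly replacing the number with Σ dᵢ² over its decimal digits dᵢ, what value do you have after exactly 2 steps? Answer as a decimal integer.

19 → 1² + 9² = 82
82 → 8² + 2² = 68

68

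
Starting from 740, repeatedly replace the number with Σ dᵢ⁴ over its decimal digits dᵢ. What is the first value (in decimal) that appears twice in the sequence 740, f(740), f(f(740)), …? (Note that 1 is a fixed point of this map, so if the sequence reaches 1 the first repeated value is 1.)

740 → 2657
2657 → 4338
4338 → 4514
4514 → 1138
1138 → 4179
4179 → 9219
9219 → 13139
13139 → 6725
6725 → 4338  — 4338 already appeared earlier.

4338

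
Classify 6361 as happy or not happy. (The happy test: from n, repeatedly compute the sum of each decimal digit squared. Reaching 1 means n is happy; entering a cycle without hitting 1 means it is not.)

happy

6361 → 6² + 3² + 6² + 1² = 82
82 → 8² + 2² = 68
68 → 6² + 8² = 100
100 → 1² + 0² + 0² = 1  — reached 1.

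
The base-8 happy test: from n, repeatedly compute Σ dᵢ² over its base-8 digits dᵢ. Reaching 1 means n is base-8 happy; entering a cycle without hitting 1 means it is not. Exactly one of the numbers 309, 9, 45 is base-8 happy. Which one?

309

309: 309 → 77 → 27 → 18 → 8 → 1  — reaches 1 (base-8 happy)
9: 9 → 2 → 4 → 16 → 4  — repeats 4 (not base-8 happy)
45: 45 → 50 → 40 → 25 → 10 → 5 → 25  — repeats 25 (not base-8 happy)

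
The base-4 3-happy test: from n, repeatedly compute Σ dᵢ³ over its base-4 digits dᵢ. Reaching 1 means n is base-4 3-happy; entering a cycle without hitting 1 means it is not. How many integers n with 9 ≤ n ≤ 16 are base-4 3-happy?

2

9: 9 → 9  (repeats 9)
10: 10 → 16 → 1  (reaches 1)
11: 11 → 35 → 35  (repeats 35)
12: 12 → 27 → 36 → 9 → 9  (repeats 9)
13: 13 → 28 → 28  (repeats 28)
14: 14 → 35 → 35  (repeats 35)
15: 15 → 54 → 36 → 9 → 9  (repeats 9)
16: 16 → 1  (reaches 1)
base-4 3-happy: 10, 16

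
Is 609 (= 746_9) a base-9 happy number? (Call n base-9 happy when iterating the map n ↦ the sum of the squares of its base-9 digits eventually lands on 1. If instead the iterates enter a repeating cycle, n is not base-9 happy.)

base-9 happy

609 = (7,4,6)_9 → 101
101 = (1,2,2)_9 → 9
9 = (1,0)_9 → 1  — reached 1.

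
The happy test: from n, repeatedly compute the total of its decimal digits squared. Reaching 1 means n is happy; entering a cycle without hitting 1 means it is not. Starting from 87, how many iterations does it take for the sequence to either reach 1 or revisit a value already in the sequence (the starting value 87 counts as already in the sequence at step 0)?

87 → 113
113 → 11
11 → 2
2 → 4
4 → 16
16 → 37
37 → 58
58 → 89
89 → 145
145 → 42
42 → 20
20 → 4  — 4 repeats.
That took 12 steps.

12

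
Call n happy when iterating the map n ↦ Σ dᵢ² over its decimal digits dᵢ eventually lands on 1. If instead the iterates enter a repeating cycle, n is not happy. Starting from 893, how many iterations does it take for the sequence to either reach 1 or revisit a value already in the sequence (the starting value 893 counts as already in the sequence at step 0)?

10

893 → 8² + 9² + 3² = 154
154 → 1² + 5² + 4² = 42
42 → 4² + 2² = 20
20 → 2² + 0² = 4
4 → 4² = 16
16 → 1² + 6² = 37
37 → 3² + 7² = 58
58 → 5² + 8² = 89
89 → 8² + 9² = 145
145 → 1² + 4² + 5² = 42  — 42 repeats.
That took 10 steps.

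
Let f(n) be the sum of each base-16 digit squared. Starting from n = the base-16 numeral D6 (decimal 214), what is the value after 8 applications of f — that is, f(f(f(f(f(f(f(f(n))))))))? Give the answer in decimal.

169

214 = (13,6)_16 → 13² + 6² = 169 + 36 = 205
205 = (12,13)_16 → 12² + 13² = 144 + 169 = 313
313 = (1,3,9)_16 → 1² + 3² + 9² = 1 + 9 + 81 = 91
91 = (5,11)_16 → 5² + 11² = 25 + 121 = 146
146 = (9,2)_16 → 9² + 2² = 81 + 4 = 85
85 = (5,5)_16 → 5² + 5² = 25 + 25 = 50
50 = (3,2)_16 → 3² + 2² = 9 + 4 = 13
13 = (13)_16 → 13² = 169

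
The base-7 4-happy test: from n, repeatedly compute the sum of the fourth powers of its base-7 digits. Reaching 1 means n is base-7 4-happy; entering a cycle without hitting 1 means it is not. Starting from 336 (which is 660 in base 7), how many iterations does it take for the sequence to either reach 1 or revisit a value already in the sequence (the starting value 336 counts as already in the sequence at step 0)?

336 = (6,6,0)_7 → 6⁴ + 6⁴ + 0⁴ = 2592
2592 = (1,0,3,6,2)_7 → 1⁴ + 0⁴ + 3⁴ + 6⁴ + 2⁴ = 1394
1394 = (4,0,3,1)_7 → 4⁴ + 0⁴ + 3⁴ + 1⁴ = 338
338 = (6,6,2)_7 → 6⁴ + 6⁴ + 2⁴ = 2608
2608 = (1,0,4,1,4)_7 → 1⁴ + 0⁴ + 4⁴ + 1⁴ + 4⁴ = 514
514 = (1,3,3,3)_7 → 1⁴ + 3⁴ + 3⁴ + 3⁴ = 244
244 = (4,6,6)_7 → 4⁴ + 6⁴ + 6⁴ = 2848
2848 = (1,1,2,0,6)_7 → 1⁴ + 1⁴ + 2⁴ + 0⁴ + 6⁴ = 1314
1314 = (3,5,5,5)_7 → 3⁴ + 5⁴ + 5⁴ + 5⁴ = 1956
1956 = (5,4,6,3)_7 → 5⁴ + 4⁴ + 6⁴ + 3⁴ = 2258
2258 = (6,4,0,4)_7 → 6⁴ + 4⁴ + 0⁴ + 4⁴ = 1808
1808 = (5,1,6,2)_7 → 5⁴ + 1⁴ + 6⁴ + 2⁴ = 1938
1938 = (5,4,3,6)_7 → 5⁴ + 4⁴ + 3⁴ + 6⁴ = 2258  — 2258 repeats.
That took 13 steps.

13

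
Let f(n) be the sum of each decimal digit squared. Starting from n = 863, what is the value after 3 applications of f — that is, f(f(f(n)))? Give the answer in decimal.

863 → 8² + 6² + 3² = 64 + 36 + 9 = 109
109 → 1² + 0² + 9² = 1 + 0 + 81 = 82
82 → 8² + 2² = 64 + 4 = 68

68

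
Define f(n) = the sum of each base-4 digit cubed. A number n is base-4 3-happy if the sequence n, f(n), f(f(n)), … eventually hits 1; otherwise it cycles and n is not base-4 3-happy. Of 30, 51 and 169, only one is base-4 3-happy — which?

30: 30 → 36 → 9 → 9  — repeats 9 (not base-4 3-happy)
51: 51 → 54 → 36 → 9 → 9  — repeats 9 (not base-4 3-happy)
169: 169 → 25 → 10 → 16 → 1  — reaches 1 (base-4 3-happy)

169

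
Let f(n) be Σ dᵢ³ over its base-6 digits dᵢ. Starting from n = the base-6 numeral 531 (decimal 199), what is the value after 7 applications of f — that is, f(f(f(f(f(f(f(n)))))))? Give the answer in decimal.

199 = (5,3,1)_6 → 5³ + 3³ + 1³ = 153
153 = (4,1,3)_6 → 4³ + 1³ + 3³ = 92
92 = (2,3,2)_6 → 2³ + 3³ + 2³ = 43
43 = (1,1,1)_6 → 1³ + 1³ + 1³ = 3
3 = (3)_6 → 3³ = 27
27 = (4,3)_6 → 4³ + 3³ = 91
91 = (2,3,1)_6 → 2³ + 3³ + 1³ = 36

36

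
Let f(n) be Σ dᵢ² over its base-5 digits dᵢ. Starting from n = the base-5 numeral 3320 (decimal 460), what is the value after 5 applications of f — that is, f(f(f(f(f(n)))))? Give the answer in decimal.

4

460 = (3,3,2,0)_5 → 3² + 3² + 2² + 0² = 22
22 = (4,2)_5 → 4² + 2² = 20
20 = (4,0)_5 → 4² + 0² = 16
16 = (3,1)_5 → 3² + 1² = 10
10 = (2,0)_5 → 2² + 0² = 4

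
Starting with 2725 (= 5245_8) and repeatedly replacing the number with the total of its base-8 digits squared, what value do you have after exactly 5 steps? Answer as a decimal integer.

13

2725 = (5,2,4,5)_8 → 5² + 2² + 4² + 5² = 25 + 4 + 16 + 25 = 70
70 = (1,0,6)_8 → 1² + 0² + 6² = 1 + 0 + 36 = 37
37 = (4,5)_8 → 4² + 5² = 16 + 25 = 41
41 = (5,1)_8 → 5² + 1² = 25 + 1 = 26
26 = (3,2)_8 → 3² + 2² = 9 + 4 = 13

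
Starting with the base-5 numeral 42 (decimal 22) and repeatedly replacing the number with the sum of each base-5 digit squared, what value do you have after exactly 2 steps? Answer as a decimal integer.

16

22 = (4,2)_5 → 4² + 2² = 16 + 4 = 20
20 = (4,0)_5 → 4² + 0² = 16 + 0 = 16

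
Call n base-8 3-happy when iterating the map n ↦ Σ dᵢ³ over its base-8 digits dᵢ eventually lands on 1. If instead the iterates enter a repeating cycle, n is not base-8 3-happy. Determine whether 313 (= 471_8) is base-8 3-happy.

313 = (4,7,1)_8 → 4³ + 7³ + 1³ = 64 + 343 + 1 = 408
408 = (6,3,0)_8 → 6³ + 3³ + 0³ = 216 + 27 + 0 = 243
243 = (3,6,3)_8 → 3³ + 6³ + 3³ = 27 + 216 + 27 = 270
270 = (4,1,6)_8 → 4³ + 1³ + 6³ = 64 + 1 + 216 = 281
281 = (4,3,1)_8 → 4³ + 3³ + 1³ = 64 + 27 + 1 = 92
92 = (1,3,4)_8 → 1³ + 3³ + 4³ = 1 + 27 + 64 = 92  — 92 already seen; the sequence cycles without reaching 1.

not base-8 3-happy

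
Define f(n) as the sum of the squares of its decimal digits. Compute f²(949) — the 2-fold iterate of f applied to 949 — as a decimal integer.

114

949 → 9² + 4² + 9² = 178
178 → 1² + 7² + 8² = 114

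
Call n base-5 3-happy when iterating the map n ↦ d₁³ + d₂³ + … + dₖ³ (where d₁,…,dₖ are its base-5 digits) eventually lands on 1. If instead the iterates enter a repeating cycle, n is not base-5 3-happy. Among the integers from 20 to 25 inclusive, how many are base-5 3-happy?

20: 20 → 64 → 80 → 28 → 28  — not base-5 3-happy
21: 21 → 65 → 35 → 9 → 65  — not base-5 3-happy
22: 22 → 72 → 80 → 28 → 28  — not base-5 3-happy
23: 23 → 91 → 55 → 9 → 65 → 35 → 9  — not base-5 3-happy
24: 24 → 128 → 28 → 28  — not base-5 3-happy
25: 25 → 1  — base-5 3-happy
base-5 3-happy: 25

1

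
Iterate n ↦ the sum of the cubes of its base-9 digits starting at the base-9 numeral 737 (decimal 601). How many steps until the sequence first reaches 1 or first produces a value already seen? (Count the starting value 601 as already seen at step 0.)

601 = (7,3,7)_9 → 7³ + 3³ + 7³ = 343 + 27 + 343 = 713
713 = (8,7,2)_9 → 8³ + 7³ + 2³ = 512 + 343 + 8 = 863
863 = (1,1,5,8)_9 → 1³ + 1³ + 5³ + 8³ = 1 + 1 + 125 + 512 = 639
639 = (7,8,0)_9 → 7³ + 8³ + 0³ = 343 + 512 + 0 = 855
855 = (1,1,5,0)_9 → 1³ + 1³ + 5³ + 0³ = 1 + 1 + 125 + 0 = 127
127 = (1,5,1)_9 → 1³ + 5³ + 1³ = 1 + 125 + 1 = 127  — 127 repeats.
That took 6 steps.

6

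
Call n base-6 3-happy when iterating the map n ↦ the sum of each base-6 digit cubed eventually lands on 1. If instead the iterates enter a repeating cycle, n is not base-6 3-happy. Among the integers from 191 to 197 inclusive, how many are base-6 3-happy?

191: 191 → 251 → 251  — not base-6 3-happy
192: 192 → 133 → 92 → 43 → 3 → 27 → 91 → 36 → 1  — base-6 3-happy
193: 193 → 134 → 99 → 99  — not base-6 3-happy
194: 194 → 141 → 179 → 314 → 81 → 36 → 1  — base-6 3-happy
195: 195 → 160 → 136 → 155 → 190 → 190  — not base-6 3-happy
196: 196 → 197 → 258 → 3 → 27 → 91 → 36 → 1  — base-6 3-happy
197: 197 → 258 → 3 → 27 → 91 → 36 → 1  — base-6 3-happy
base-6 3-happy: 192, 194, 196, 197

4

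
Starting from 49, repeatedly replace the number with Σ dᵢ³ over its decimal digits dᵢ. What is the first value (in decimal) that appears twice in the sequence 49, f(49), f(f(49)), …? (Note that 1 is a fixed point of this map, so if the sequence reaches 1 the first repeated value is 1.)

49 → 4³ + 9³ = 64 + 729 = 793
793 → 7³ + 9³ + 3³ = 343 + 729 + 27 = 1099
1099 → 1³ + 0³ + 9³ + 9³ = 1 + 0 + 729 + 729 = 1459
1459 → 1³ + 4³ + 5³ + 9³ = 1 + 64 + 125 + 729 = 919
919 → 9³ + 1³ + 9³ = 729 + 1 + 729 = 1459  — 1459 already appeared earlier.

1459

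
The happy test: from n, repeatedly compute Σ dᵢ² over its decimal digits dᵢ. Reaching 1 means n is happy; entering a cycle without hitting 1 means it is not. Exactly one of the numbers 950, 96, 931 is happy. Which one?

950: 950 → 106 → 37 → 58 → 89 → 145 → 42 → 20 → 4 → 16 → 37  — repeats 37 (not happy)
96: 96 → 117 → 51 → 26 → 40 → 16 → 37 → 58 → 89 → 145 → 42 → 20 → 4 → 16  — repeats 16 (not happy)
931: 931 → 91 → 82 → 68 → 100 → 1  — reaches 1 (happy)

931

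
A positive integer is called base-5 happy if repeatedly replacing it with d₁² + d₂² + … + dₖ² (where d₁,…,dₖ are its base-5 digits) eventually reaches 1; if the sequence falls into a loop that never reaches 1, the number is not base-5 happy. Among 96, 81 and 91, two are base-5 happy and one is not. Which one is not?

96

96: 96 → 26 → 2 → 4 → 16 → 10 → 4  — repeats 4 (not base-5 happy)
81: 81 → 11 → 5 → 1  — reaches 1 (base-5 happy)
91: 91 → 19 → 25 → 1  — reaches 1 (base-5 happy)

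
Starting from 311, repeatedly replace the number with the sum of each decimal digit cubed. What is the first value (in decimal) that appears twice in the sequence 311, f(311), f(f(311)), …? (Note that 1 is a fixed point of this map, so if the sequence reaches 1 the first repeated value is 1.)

311 → 3³ + 1³ + 1³ = 29
29 → 2³ + 9³ = 737
737 → 7³ + 3³ + 7³ = 713
713 → 7³ + 1³ + 3³ = 371
371 → 3³ + 7³ + 1³ = 371  — 371 already appeared earlier.

371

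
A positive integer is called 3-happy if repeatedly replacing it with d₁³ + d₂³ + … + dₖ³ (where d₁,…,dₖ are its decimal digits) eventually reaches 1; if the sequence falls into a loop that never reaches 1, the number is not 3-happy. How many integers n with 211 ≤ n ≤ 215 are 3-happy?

211: 211 → 10 → 1  (reaches 1)
212: 212 → 17 → 344 → 155 → 251 → 134 → 92 → 737 → 713 → 371 → 371  (repeats 371)
213: 213 → 36 → 243 → 99 → 1458 → 702 → 351 → 153 → 153  (repeats 153)
214: 214 → 73 → 370 → 370  (repeats 370)
215: 215 → 134 → 92 → 737 → 713 → 371 → 371  (repeats 371)
3-happy: 211

1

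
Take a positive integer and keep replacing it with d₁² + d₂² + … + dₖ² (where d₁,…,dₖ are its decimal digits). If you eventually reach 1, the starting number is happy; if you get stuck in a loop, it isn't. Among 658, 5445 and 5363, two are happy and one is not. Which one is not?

658: 658 → 125 → 30 → 9 → 81 → 65 → 61 → 37 → 58 → 89 → 145 → 42 → 20 → 4 → 16 → 37  — repeats 37 (not happy)
5445: 5445 → 82 → 68 → 100 → 1  — reaches 1 (happy)
5363: 5363 → 79 → 130 → 10 → 1  — reaches 1 (happy)

658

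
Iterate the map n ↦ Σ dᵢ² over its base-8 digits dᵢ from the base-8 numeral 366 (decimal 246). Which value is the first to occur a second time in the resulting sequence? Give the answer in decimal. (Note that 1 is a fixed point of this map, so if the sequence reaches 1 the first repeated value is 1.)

16

246 = (3,6,6)_8 → 3² + 6² + 6² = 81
81 = (1,2,1)_8 → 1² + 2² + 1² = 6
6 = (6)_8 → 6² = 36
36 = (4,4)_8 → 4² + 4² = 32
32 = (4,0)_8 → 4² + 0² = 16
16 = (2,0)_8 → 2² + 0² = 4
4 = (4)_8 → 4² = 16  — 16 already appeared earlier.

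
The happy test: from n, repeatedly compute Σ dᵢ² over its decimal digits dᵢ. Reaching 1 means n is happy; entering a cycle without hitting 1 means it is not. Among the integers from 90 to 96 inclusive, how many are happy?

90: 90 → 81 → 65 → 61 → 37 → 58 → 89 → 145 → 42 → 20 → 4 → 16 → 37  — not happy
91: 91 → 82 → 68 → 100 → 1  — happy
92: 92 → 85 → 89 → 145 → 42 → 20 → 4 → 16 → 37 → 58 → 89  — not happy
93: 93 → 90 → 81 → 65 → 61 → 37 → 58 → 89 → 145 → 42 → 20 → 4 → 16 → 37  — not happy
94: 94 → 97 → 130 → 10 → 1  — happy
95: 95 → 106 → 37 → 58 → 89 → 145 → 42 → 20 → 4 → 16 → 37  — not happy
96: 96 → 117 → 51 → 26 → 40 → 16 → 37 → 58 → 89 → 145 → 42 → 20 → 4 → 16  — not happy
happy: 91, 94

2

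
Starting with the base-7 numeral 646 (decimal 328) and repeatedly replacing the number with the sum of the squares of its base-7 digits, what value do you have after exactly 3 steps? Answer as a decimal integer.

328 = (6,4,6)_7 → 6² + 4² + 6² = 88
88 = (1,5,4)_7 → 1² + 5² + 4² = 42
42 = (6,0)_7 → 6² + 0² = 36

36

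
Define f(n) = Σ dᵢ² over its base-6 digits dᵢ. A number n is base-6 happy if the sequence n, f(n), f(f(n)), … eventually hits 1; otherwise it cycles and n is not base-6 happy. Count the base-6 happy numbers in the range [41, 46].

1

41: 41 → 26 → 20 → 13 → 5 → 25 → 17 → 29 → 41  (repeats 41)
42: 42 → 2 → 4 → 16 → 20 → 13 → 5 → 25 → 17 → 29 → 41 → 26 → 20  (repeats 20)
43: 43 → 3 → 9 → 10 → 17 → 29 → 41 → 26 → 20 → 13 → 5 → 25 → 17  (repeats 17)
44: 44 → 6 → 1  (reaches 1)
45: 45 → 11 → 26 → 20 → 13 → 5 → 25 → 17 → 29 → 41 → 26  (repeats 26)
46: 46 → 18 → 9 → 10 → 17 → 29 → 41 → 26 → 20 → 13 → 5 → 25 → 17  (repeats 17)
base-6 happy: 44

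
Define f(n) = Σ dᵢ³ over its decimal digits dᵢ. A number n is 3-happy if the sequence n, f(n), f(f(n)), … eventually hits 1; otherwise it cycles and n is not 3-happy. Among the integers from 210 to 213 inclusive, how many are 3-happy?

210: 210 → 9 → 729 → 1080 → 513 → 153 → 153  — not 3-happy
211: 211 → 10 → 1  — 3-happy
212: 212 → 17 → 344 → 155 → 251 → 134 → 92 → 737 → 713 → 371 → 371  — not 3-happy
213: 213 → 36 → 243 → 99 → 1458 → 702 → 351 → 153 → 153  — not 3-happy
3-happy: 211

1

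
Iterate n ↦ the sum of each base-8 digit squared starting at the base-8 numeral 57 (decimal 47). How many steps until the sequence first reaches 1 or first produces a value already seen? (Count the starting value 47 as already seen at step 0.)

47 = (5,7)_8 → 5² + 7² = 25 + 49 = 74
74 = (1,1,2)_8 → 1² + 1² + 2² = 1 + 1 + 4 = 6
6 = (6)_8 → 6² = 36
36 = (4,4)_8 → 4² + 4² = 16 + 16 = 32
32 = (4,0)_8 → 4² + 0² = 16 + 0 = 16
16 = (2,0)_8 → 2² + 0² = 4 + 0 = 4
4 = (4)_8 → 4² = 16  — 16 repeats.
That took 7 steps.

7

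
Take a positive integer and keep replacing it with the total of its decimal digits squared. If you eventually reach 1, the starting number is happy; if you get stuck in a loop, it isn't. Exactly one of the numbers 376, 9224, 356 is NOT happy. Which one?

9224

376: 376 → 94 → 97 → 130 → 10 → 1  — reaches 1 (happy)
9224: 9224 → 105 → 26 → 40 → 16 → 37 → 58 → 89 → 145 → 42 → 20 → 4 → 16  — repeats 16 (not happy)
356: 356 → 70 → 49 → 97 → 130 → 10 → 1  — reaches 1 (happy)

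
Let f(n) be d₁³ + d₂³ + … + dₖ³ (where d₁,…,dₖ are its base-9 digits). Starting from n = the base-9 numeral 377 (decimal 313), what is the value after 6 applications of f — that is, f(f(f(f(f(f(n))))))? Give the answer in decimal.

313 = (3,7,7)_9 → 713
713 = (8,7,2)_9 → 863
863 = (1,1,5,8)_9 → 639
639 = (7,8,0)_9 → 855
855 = (1,1,5,0)_9 → 127
127 = (1,5,1)_9 → 127

127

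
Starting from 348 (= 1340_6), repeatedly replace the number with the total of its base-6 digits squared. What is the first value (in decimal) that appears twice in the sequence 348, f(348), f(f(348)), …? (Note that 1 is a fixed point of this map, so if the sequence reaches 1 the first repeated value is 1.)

26

348 = (1,3,4,0)_6 → 1² + 3² + 4² + 0² = 1 + 9 + 16 + 0 = 26
26 = (4,2)_6 → 4² + 2² = 16 + 4 = 20
20 = (3,2)_6 → 3² + 2² = 9 + 4 = 13
13 = (2,1)_6 → 2² + 1² = 4 + 1 = 5
5 = (5)_6 → 5² = 25
25 = (4,1)_6 → 4² + 1² = 16 + 1 = 17
17 = (2,5)_6 → 2² + 5² = 4 + 25 = 29
29 = (4,5)_6 → 4² + 5² = 16 + 25 = 41
41 = (1,0,5)_6 → 1² + 0² + 5² = 1 + 0 + 25 = 26  — 26 already appeared earlier.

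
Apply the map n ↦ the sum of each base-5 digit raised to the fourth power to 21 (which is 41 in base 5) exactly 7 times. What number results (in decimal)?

499

21 = (4,1)_5 → 4⁴ + 1⁴ = 257
257 = (2,0,1,2)_5 → 2⁴ + 0⁴ + 1⁴ + 2⁴ = 33
33 = (1,1,3)_5 → 1⁴ + 1⁴ + 3⁴ = 83
83 = (3,1,3)_5 → 3⁴ + 1⁴ + 3⁴ = 163
163 = (1,1,2,3)_5 → 1⁴ + 1⁴ + 2⁴ + 3⁴ = 99
99 = (3,4,4)_5 → 3⁴ + 4⁴ + 4⁴ = 593
593 = (4,3,3,3)_5 → 4⁴ + 3⁴ + 3⁴ + 3⁴ = 499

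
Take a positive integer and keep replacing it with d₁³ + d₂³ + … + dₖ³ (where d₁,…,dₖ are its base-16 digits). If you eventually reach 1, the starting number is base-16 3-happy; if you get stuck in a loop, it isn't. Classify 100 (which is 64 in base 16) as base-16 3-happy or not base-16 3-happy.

base-16 3-happy

100 = (6,4)_16 → 280
280 = (1,1,8)_16 → 514
514 = (2,0,2)_16 → 16
16 = (1,0)_16 → 1  — reached 1.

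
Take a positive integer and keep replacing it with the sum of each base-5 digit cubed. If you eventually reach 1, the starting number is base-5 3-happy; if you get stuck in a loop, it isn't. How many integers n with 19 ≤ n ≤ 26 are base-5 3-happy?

19: 19 → 91 → 55 → 9 → 65 → 35 → 9  (repeats 9)
20: 20 → 64 → 80 → 28 → 28  (repeats 28)
21: 21 → 65 → 35 → 9 → 65  (repeats 65)
22: 22 → 72 → 80 → 28 → 28  (repeats 28)
23: 23 → 91 → 55 → 9 → 65 → 35 → 9  (repeats 9)
24: 24 → 128 → 28 → 28  (repeats 28)
25: 25 → 1  (reaches 1)
26: 26 → 2 → 8 → 28 → 28  (repeats 28)
base-5 3-happy: 25

1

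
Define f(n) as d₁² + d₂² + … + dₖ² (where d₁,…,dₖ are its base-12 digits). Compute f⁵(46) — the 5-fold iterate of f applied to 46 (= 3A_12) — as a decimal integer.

46 = (3,10)_12 → 109
109 = (9,1)_12 → 82
82 = (6,10)_12 → 136
136 = (11,4)_12 → 137
137 = (11,5)_12 → 146

146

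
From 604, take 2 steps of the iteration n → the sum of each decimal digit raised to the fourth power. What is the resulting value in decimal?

1267

604 → 6⁴ + 0⁴ + 4⁴ = 1552
1552 → 1⁴ + 5⁴ + 5⁴ + 2⁴ = 1267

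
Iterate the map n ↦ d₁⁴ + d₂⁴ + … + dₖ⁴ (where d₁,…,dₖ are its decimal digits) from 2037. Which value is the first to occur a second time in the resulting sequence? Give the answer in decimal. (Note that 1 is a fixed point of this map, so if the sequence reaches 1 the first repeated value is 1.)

13139

2037 → 2498
2498 → 10929
10929 → 13139
13139 → 6725
6725 → 4338
4338 → 4514
4514 → 1138
1138 → 4179
4179 → 9219
9219 → 13139  — 13139 already appeared earlier.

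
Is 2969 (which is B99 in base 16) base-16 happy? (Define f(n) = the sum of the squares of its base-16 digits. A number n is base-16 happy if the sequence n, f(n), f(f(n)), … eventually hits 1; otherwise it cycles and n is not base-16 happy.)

not base-16 happy

2969 = (11,9,9)_16 → 11² + 9² + 9² = 121 + 81 + 81 = 283
283 = (1,1,11)_16 → 1² + 1² + 11² = 1 + 1 + 121 = 123
123 = (7,11)_16 → 7² + 11² = 49 + 121 = 170
170 = (10,10)_16 → 10² + 10² = 100 + 100 = 200
200 = (12,8)_16 → 12² + 8² = 144 + 64 = 208
208 = (13,0)_16 → 13² + 0² = 169 + 0 = 169
169 = (10,9)_16 → 10² + 9² = 100 + 81 = 181
181 = (11,5)_16 → 11² + 5² = 121 + 25 = 146
146 = (9,2)_16 → 9² + 2² = 81 + 4 = 85
85 = (5,5)_16 → 5² + 5² = 25 + 25 = 50
50 = (3,2)_16 → 3² + 2² = 9 + 4 = 13
13 = (13)_16 → 13² = 169  — 169 already seen; the sequence cycles without reaching 1.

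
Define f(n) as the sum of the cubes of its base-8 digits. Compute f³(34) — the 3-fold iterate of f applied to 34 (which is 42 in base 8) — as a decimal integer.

34 = (4,2)_8 → 4³ + 2³ = 72
72 = (1,1,0)_8 → 1³ + 1³ + 0³ = 2
2 = (2)_8 → 2³ = 8

8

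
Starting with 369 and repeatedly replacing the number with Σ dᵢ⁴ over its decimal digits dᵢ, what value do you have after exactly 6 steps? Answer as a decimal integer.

369 → 3⁴ + 6⁴ + 9⁴ = 81 + 1296 + 6561 = 7938
7938 → 7⁴ + 9⁴ + 3⁴ + 8⁴ = 2401 + 6561 + 81 + 4096 = 13139
13139 → 1⁴ + 3⁴ + 1⁴ + 3⁴ + 9⁴ = 1 + 81 + 1 + 81 + 6561 = 6725
6725 → 6⁴ + 7⁴ + 2⁴ + 5⁴ = 1296 + 2401 + 16 + 625 = 4338
4338 → 4⁴ + 3⁴ + 3⁴ + 8⁴ = 256 + 81 + 81 + 4096 = 4514
4514 → 4⁴ + 5⁴ + 1⁴ + 4⁴ = 256 + 625 + 1 + 256 = 1138

1138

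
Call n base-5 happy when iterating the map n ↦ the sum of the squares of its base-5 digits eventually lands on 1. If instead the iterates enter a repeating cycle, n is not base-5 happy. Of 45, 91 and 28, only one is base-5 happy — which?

91

45: 45 → 17 → 13 → 13  — repeats 13 (not base-5 happy)
91: 91 → 19 → 25 → 1  — reaches 1 (base-5 happy)
28: 28 → 10 → 4 → 16 → 10  — repeats 10 (not base-5 happy)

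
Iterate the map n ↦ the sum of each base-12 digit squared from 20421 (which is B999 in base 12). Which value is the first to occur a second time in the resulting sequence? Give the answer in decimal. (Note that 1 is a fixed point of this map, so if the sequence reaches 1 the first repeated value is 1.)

80

20421 = (11,9,9,9)_12 → 11² + 9² + 9² + 9² = 121 + 81 + 81 + 81 = 364
364 = (2,6,4)_12 → 2² + 6² + 4² = 4 + 36 + 16 = 56
56 = (4,8)_12 → 4² + 8² = 16 + 64 = 80
80 = (6,8)_12 → 6² + 8² = 36 + 64 = 100
100 = (8,4)_12 → 8² + 4² = 64 + 16 = 80  — 80 already appeared earlier.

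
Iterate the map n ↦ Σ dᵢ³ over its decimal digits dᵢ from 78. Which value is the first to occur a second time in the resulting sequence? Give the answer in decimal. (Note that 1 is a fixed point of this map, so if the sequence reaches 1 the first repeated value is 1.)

153

78 → 855
855 → 762
762 → 567
567 → 684
684 → 792
792 → 1080
1080 → 513
513 → 153
153 → 153  — 153 already appeared earlier.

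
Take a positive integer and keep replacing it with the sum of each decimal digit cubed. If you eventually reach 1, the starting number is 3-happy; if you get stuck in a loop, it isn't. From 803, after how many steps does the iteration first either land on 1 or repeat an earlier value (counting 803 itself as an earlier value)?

803 → 8³ + 0³ + 3³ = 512 + 0 + 27 = 539
539 → 5³ + 3³ + 9³ = 125 + 27 + 729 = 881
881 → 8³ + 8³ + 1³ = 512 + 512 + 1 = 1025
1025 → 1³ + 0³ + 2³ + 5³ = 1 + 0 + 8 + 125 = 134
134 → 1³ + 3³ + 4³ = 1 + 27 + 64 = 92
92 → 9³ + 2³ = 729 + 8 = 737
737 → 7³ + 3³ + 7³ = 343 + 27 + 343 = 713
713 → 7³ + 1³ + 3³ = 343 + 1 + 27 = 371
371 → 3³ + 7³ + 1³ = 27 + 343 + 1 = 371  — 371 repeats.
That took 9 steps.

9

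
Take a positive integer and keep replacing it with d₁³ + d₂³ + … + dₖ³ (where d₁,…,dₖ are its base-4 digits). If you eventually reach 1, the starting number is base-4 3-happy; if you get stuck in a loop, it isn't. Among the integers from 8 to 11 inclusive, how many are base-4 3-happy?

1

8: 8 → 8  (repeats 8)
9: 9 → 9  (repeats 9)
10: 10 → 16 → 1  (reaches 1)
11: 11 → 35 → 35  (repeats 35)
base-4 3-happy: 10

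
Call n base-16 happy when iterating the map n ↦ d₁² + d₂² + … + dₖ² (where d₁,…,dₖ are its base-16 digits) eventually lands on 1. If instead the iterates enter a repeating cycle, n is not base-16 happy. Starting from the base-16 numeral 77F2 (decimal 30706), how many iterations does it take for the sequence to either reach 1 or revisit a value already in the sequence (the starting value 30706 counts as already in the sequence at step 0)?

30706 = (7,7,15,2)_16 → 7² + 7² + 15² + 2² = 49 + 49 + 225 + 4 = 327
327 = (1,4,7)_16 → 1² + 4² + 7² = 1 + 16 + 49 = 66
66 = (4,2)_16 → 4² + 2² = 16 + 4 = 20
20 = (1,4)_16 → 1² + 4² = 1 + 16 = 17
17 = (1,1)_16 → 1² + 1² = 1 + 1 = 2
2 = (2)_16 → 2² = 4
4 = (4)_16 → 4² = 16
16 = (1,0)_16 → 1² + 0² = 1 + 0 = 1  — reached 1.
That took 8 steps.

8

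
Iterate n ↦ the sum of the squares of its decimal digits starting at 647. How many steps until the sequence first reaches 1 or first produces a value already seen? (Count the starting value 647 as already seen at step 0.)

11

647 → 6² + 4² + 7² = 36 + 16 + 49 = 101
101 → 1² + 0² + 1² = 1 + 0 + 1 = 2
2 → 2² = 4
4 → 4² = 16
16 → 1² + 6² = 1 + 36 = 37
37 → 3² + 7² = 9 + 49 = 58
58 → 5² + 8² = 25 + 64 = 89
89 → 8² + 9² = 64 + 81 = 145
145 → 1² + 4² + 5² = 1 + 16 + 25 = 42
42 → 4² + 2² = 16 + 4 = 20
20 → 2² + 0² = 4 + 0 = 4  — 4 repeats.
That took 11 steps.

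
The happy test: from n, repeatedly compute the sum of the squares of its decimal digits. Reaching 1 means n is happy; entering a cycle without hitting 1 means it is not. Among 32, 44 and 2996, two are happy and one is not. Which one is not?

2996

32: 32 → 13 → 10 → 1  — reaches 1 (happy)
44: 44 → 32 → 13 → 10 → 1  — reaches 1 (happy)
2996: 2996 → 202 → 8 → 64 → 52 → 29 → 85 → 89 → 145 → 42 → 20 → 4 → 16 → 37 → 58 → 89  — repeats 89 (not happy)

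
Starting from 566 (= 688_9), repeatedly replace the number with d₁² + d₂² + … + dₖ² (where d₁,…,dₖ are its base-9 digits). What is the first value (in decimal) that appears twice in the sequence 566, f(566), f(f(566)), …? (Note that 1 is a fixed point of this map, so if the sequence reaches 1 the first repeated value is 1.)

50

566 = (6,8,8)_9 → 6² + 8² + 8² = 164
164 = (2,0,2)_9 → 2² + 0² + 2² = 8
8 = (8)_9 → 8² = 64
64 = (7,1)_9 → 7² + 1² = 50
50 = (5,5)_9 → 5² + 5² = 50  — 50 already appeared earlier.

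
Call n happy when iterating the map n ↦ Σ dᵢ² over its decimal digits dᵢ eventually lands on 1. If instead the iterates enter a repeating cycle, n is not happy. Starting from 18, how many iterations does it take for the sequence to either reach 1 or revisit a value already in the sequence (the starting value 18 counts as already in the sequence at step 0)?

18 → 1² + 8² = 65
65 → 6² + 5² = 61
61 → 6² + 1² = 37
37 → 3² + 7² = 58
58 → 5² + 8² = 89
89 → 8² + 9² = 145
145 → 1² + 4² + 5² = 42
42 → 4² + 2² = 20
20 → 2² + 0² = 4
4 → 4² = 16
16 → 1² + 6² = 37  — 37 repeats.
That took 11 steps.

11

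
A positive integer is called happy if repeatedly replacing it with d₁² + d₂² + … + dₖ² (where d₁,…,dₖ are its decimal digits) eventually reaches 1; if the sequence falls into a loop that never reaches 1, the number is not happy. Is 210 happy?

210 → 2² + 1² + 0² = 5
5 → 5² = 25
25 → 2² + 5² = 29
29 → 2² + 9² = 85
85 → 8² + 5² = 89
89 → 8² + 9² = 145
145 → 1² + 4² + 5² = 42
42 → 4² + 2² = 20
20 → 2² + 0² = 4
4 → 4² = 16
16 → 1² + 6² = 37
37 → 3² + 7² = 58
58 → 5² + 8² = 89  — 89 already seen; the sequence cycles without reaching 1.

not happy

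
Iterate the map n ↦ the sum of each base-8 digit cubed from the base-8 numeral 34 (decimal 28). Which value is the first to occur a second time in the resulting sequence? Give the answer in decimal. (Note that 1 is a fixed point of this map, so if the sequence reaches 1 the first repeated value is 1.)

28 = (3,4)_8 → 3³ + 4³ = 91
91 = (1,3,3)_8 → 1³ + 3³ + 3³ = 55
55 = (6,7)_8 → 6³ + 7³ = 559
559 = (1,0,5,7)_8 → 1³ + 0³ + 5³ + 7³ = 469
469 = (7,2,5)_8 → 7³ + 2³ + 5³ = 476
476 = (7,3,4)_8 → 7³ + 3³ + 4³ = 434
434 = (6,6,2)_8 → 6³ + 6³ + 2³ = 440
440 = (6,7,0)_8 → 6³ + 7³ + 0³ = 559  — 559 already appeared earlier.

559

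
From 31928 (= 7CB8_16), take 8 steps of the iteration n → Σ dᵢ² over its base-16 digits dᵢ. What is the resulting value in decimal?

31928 = (7,12,11,8)_16 → 7² + 12² + 11² + 8² = 49 + 144 + 121 + 64 = 378
378 = (1,7,10)_16 → 1² + 7² + 10² = 1 + 49 + 100 = 150
150 = (9,6)_16 → 9² + 6² = 81 + 36 = 117
117 = (7,5)_16 → 7² + 5² = 49 + 25 = 74
74 = (4,10)_16 → 4² + 10² = 16 + 100 = 116
116 = (7,4)_16 → 7² + 4² = 49 + 16 = 65
65 = (4,1)_16 → 4² + 1² = 16 + 1 = 17
17 = (1,1)_16 → 1² + 1² = 1 + 1 = 2

2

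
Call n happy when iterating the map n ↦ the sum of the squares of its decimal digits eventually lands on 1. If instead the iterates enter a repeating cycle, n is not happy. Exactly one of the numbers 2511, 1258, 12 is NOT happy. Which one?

12

2511: 2511 → 31 → 10 → 1  — reaches 1 (happy)
1258: 1258 → 94 → 97 → 130 → 10 → 1  — reaches 1 (happy)
12: 12 → 5 → 25 → 29 → 85 → 89 → 145 → 42 → 20 → 4 → 16 → 37 → 58 → 89  — repeats 89 (not happy)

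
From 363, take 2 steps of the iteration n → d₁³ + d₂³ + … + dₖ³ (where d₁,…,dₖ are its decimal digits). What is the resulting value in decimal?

363 → 3³ + 6³ + 3³ = 270
270 → 2³ + 7³ + 0³ = 351

351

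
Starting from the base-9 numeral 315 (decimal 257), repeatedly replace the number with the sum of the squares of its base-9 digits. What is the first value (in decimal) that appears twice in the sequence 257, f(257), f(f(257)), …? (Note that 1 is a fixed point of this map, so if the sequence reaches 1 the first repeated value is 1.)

257 = (3,1,5)_9 → 3² + 1² + 5² = 9 + 1 + 25 = 35
35 = (3,8)_9 → 3² + 8² = 9 + 64 = 73
73 = (8,1)_9 → 8² + 1² = 64 + 1 = 65
65 = (7,2)_9 → 7² + 2² = 49 + 4 = 53
53 = (5,8)_9 → 5² + 8² = 25 + 64 = 89
89 = (1,0,8)_9 → 1² + 0² + 8² = 1 + 0 + 64 = 65  — 65 already appeared earlier.

65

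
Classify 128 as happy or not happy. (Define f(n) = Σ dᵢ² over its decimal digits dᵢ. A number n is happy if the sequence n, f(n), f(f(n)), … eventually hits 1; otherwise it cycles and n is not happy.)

not happy

128 → 69
69 → 117
117 → 51
51 → 26
26 → 40
40 → 16
16 → 37
37 → 58
58 → 89
89 → 145
145 → 42
42 → 20
20 → 4
4 → 16  — 16 already seen; the sequence cycles without reaching 1.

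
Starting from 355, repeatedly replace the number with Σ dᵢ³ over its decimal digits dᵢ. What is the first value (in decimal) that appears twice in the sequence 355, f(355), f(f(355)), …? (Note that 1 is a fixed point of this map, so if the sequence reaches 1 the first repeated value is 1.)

370

355 → 3³ + 5³ + 5³ = 27 + 125 + 125 = 277
277 → 2³ + 7³ + 7³ = 8 + 343 + 343 = 694
694 → 6³ + 9³ + 4³ = 216 + 729 + 64 = 1009
1009 → 1³ + 0³ + 0³ + 9³ = 1 + 0 + 0 + 729 = 730
730 → 7³ + 3³ + 0³ = 343 + 27 + 0 = 370
370 → 3³ + 7³ + 0³ = 27 + 343 + 0 = 370  — 370 already appeared earlier.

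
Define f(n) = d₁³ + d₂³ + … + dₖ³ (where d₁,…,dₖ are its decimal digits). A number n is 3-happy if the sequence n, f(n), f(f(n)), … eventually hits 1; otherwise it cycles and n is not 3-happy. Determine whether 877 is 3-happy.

877 → 8³ + 7³ + 7³ = 512 + 343 + 343 = 1198
1198 → 1³ + 1³ + 9³ + 8³ = 1 + 1 + 729 + 512 = 1243
1243 → 1³ + 2³ + 4³ + 3³ = 1 + 8 + 64 + 27 = 100
100 → 1³ + 0³ + 0³ = 1 + 0 + 0 = 1  — reached 1.

3-happy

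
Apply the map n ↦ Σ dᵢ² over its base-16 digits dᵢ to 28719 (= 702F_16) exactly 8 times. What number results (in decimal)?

1

28719 = (7,0,2,15)_16 → 7² + 0² + 2² + 15² = 49 + 0 + 4 + 225 = 278
278 = (1,1,6)_16 → 1² + 1² + 6² = 1 + 1 + 36 = 38
38 = (2,6)_16 → 2² + 6² = 4 + 36 = 40
40 = (2,8)_16 → 2² + 8² = 4 + 64 = 68
68 = (4,4)_16 → 4² + 4² = 16 + 16 = 32
32 = (2,0)_16 → 2² + 0² = 4 + 0 = 4
4 = (4)_16 → 4² = 16
16 = (1,0)_16 → 1² + 0² = 1 + 0 = 1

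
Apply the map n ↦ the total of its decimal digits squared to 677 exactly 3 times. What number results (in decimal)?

40

677 → 6² + 7² + 7² = 134
134 → 1² + 3² + 4² = 26
26 → 2² + 6² = 40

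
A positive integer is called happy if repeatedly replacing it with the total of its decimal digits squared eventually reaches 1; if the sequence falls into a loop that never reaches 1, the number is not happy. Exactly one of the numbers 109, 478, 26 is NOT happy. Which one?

109: 109 → 82 → 68 → 100 → 1  — reaches 1 (happy)
478: 478 → 129 → 86 → 100 → 1  — reaches 1 (happy)
26: 26 → 40 → 16 → 37 → 58 → 89 → 145 → 42 → 20 → 4 → 16  — repeats 16 (not happy)

26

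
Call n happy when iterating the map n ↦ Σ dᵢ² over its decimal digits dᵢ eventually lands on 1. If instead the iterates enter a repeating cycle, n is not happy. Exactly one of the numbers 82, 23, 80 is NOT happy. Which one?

80

82: 82 → 68 → 100 → 1  — reaches 1 (happy)
23: 23 → 13 → 10 → 1  — reaches 1 (happy)
80: 80 → 64 → 52 → 29 → 85 → 89 → 145 → 42 → 20 → 4 → 16 → 37 → 58 → 89  — repeats 89 (not happy)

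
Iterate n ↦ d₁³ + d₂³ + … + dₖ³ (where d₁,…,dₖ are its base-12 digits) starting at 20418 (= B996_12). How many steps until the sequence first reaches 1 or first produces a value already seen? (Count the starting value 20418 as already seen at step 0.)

15

20418 = (11,9,9,6)_12 → 11³ + 9³ + 9³ + 6³ = 1331 + 729 + 729 + 216 = 3005
3005 = (1,8,10,5)_12 → 1³ + 8³ + 10³ + 5³ = 1 + 512 + 1000 + 125 = 1638
1638 = (11,4,6)_12 → 11³ + 4³ + 6³ = 1331 + 64 + 216 = 1611
1611 = (11,2,3)_12 → 11³ + 2³ + 3³ = 1331 + 8 + 27 = 1366
1366 = (9,5,10)_12 → 9³ + 5³ + 10³ = 729 + 125 + 1000 = 1854
1854 = (1,0,10,6)_12 → 1³ + 0³ + 10³ + 6³ = 1 + 0 + 1000 + 216 = 1217
1217 = (8,5,5)_12 → 8³ + 5³ + 5³ = 512 + 125 + 125 = 762
762 = (5,3,6)_12 → 5³ + 3³ + 6³ = 125 + 27 + 216 = 368
368 = (2,6,8)_12 → 2³ + 6³ + 8³ = 8 + 216 + 512 = 736
736 = (5,1,4)_12 → 5³ + 1³ + 4³ = 125 + 1 + 64 = 190
190 = (1,3,10)_12 → 1³ + 3³ + 10³ = 1 + 27 + 1000 = 1028
1028 = (7,1,8)_12 → 7³ + 1³ + 8³ = 343 + 1 + 512 = 856
856 = (5,11,4)_12 → 5³ + 11³ + 4³ = 125 + 1331 + 64 = 1520
1520 = (10,6,8)_12 → 10³ + 6³ + 8³ = 1000 + 216 + 512 = 1728
1728 = (1,0,0,0)_12 → 1³ + 0³ + 0³ + 0³ = 1 + 0 + 0 + 0 = 1  — reached 1.
That took 15 steps.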